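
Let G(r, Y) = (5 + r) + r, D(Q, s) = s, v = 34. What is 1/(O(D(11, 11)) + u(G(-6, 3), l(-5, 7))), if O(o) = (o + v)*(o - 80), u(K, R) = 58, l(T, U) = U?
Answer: -1/3047 ≈ -0.00032819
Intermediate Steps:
G(r, Y) = 5 + 2*r
O(o) = (-80 + o)*(34 + o) (O(o) = (o + 34)*(o - 80) = (34 + o)*(-80 + o) = (-80 + o)*(34 + o))
1/(O(D(11, 11)) + u(G(-6, 3), l(-5, 7))) = 1/((-2720 + 11² - 46*11) + 58) = 1/((-2720 + 121 - 506) + 58) = 1/(-3105 + 58) = 1/(-3047) = -1/3047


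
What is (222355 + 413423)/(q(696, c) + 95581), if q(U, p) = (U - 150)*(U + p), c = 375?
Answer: 635778/680347 ≈ 0.93449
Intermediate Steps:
q(U, p) = (-150 + U)*(U + p)
(222355 + 413423)/(q(696, c) + 95581) = (222355 + 413423)/((696² - 150*696 - 150*375 + 696*375) + 95581) = 635778/((484416 - 104400 - 56250 + 261000) + 95581) = 635778/(584766 + 95581) = 635778/680347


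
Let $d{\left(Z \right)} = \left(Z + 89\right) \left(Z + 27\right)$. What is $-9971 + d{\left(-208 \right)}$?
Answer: $11568$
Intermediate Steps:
$d{\left(Z \right)} = \left(27 + Z\right) \left(89 + Z\right)$ ($d{\left(Z \right)} = \left(89 + Z\right) \left(27 + Z\right) = \left(27 + Z\right) \left(89 + Z\right)$)
$-9971 + d{\left(-208 \right)} = -9971 + \left(2403 + \left(-208\right)^{2} + 116 \left(-208\right)\right) = -9971 + \left(2403 + 43264 - 24128\right) = -9971 + 21539 = 11568$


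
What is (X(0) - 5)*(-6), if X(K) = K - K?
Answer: 30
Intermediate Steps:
X(K) = 0
(X(0) - 5)*(-6) = (0 - 5)*(-6) = -5*(-6) = 30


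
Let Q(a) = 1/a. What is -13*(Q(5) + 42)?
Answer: -2743/5 ≈ -548.60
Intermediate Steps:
Q(a) = 1/a
-13*(Q(5) + 42) = -13*(1/5 + 42) = -13*(⅕ + 42) = -13*211/5 = -2743/5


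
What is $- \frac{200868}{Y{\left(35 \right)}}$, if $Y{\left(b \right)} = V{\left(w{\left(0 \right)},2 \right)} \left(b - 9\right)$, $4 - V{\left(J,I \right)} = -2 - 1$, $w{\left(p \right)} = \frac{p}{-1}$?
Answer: $- \frac{100434}{91} \approx -1103.7$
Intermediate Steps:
$w{\left(p \right)} = - p$ ($w{\left(p \right)} = p \left(-1\right) = - p$)
$V{\left(J,I \right)} = 7$ ($V{\left(J,I \right)} = 4 - \left(-2 - 1\right) = 4 - -3 = 4 + 3 = 7$)
$Y{\left(b \right)} = -63 + 7 b$ ($Y{\left(b \right)} = 7 \left(b - 9\right) = 7 \left(-9 + b\right) = -63 + 7 b$)
$- \frac{200868}{Y{\left(35 \right)}} = - \frac{200868}{-63 + 7 \cdot 35} = - \frac{200868}{-63 + 245} = - \frac{200868}{182} = \left(-200868\right) \frac{1}{182} = - \frac{100434}{91}$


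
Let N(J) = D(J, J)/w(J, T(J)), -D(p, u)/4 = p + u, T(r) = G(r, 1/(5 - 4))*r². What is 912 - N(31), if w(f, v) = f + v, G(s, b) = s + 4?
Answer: 495220/543 ≈ 912.01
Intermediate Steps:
G(s, b) = 4 + s
T(r) = r²*(4 + r) (T(r) = (4 + r)*r² = r²*(4 + r))
D(p, u) = -4*p - 4*u (D(p, u) = -4*(p + u) = -4*p - 4*u)
N(J) = -8*J/(J + J²*(4 + J)) (N(J) = (-4*J - 4*J)/(J + J²*(4 + J)) = (-8*J)/(J + J²*(4 + J)) = -8*J/(J + J²*(4 + J)))
912 - N(31) = 912 - (-8)/(1 + 31*(4 + 31)) = 912 - (-8)/(1 + 31*35) = 912 - (-8)/(1 + 1085) = 912 - (-8)/1086 = 912 - 1*(-4/543) = 912 + 4/543 = 495220/543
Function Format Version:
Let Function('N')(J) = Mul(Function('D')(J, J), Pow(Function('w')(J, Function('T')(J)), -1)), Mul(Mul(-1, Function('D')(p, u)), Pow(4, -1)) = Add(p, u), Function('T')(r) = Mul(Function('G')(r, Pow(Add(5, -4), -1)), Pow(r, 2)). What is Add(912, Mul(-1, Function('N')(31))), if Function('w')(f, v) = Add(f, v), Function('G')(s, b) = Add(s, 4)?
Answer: Rational(495220, 543) ≈ 912.01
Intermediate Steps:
Function('G')(s, b) = Add(4, s)
Function('T')(r) = Mul(Pow(r, 2), Add(4, r)) (Function('T')(r) = Mul(Add(4, r), Pow(r, 2)) = Mul(Pow(r, 2), Add(4, r)))
Function('D')(p, u) = Add(Mul(-4, p), Mul(-4, u)) (Function('D')(p, u) = Mul(-4, Add(p, u)) = Add(Mul(-4, p), Mul(-4, u)))
Function('N')(J) = Mul(-8, J, Pow(Add(J, Mul(Pow(J, 2), Add(4, J))), -1)) (Function('N')(J) = Mul(Add(Mul(-4, J), Mul(-4, J)), Pow(Add(J, Mul(Pow(J, 2), Add(4, J))), -1)) = Mul(Mul(-8, J), Pow(Add(J, Mul(Pow(J, 2), Add(4, J))), -1)) = Mul(-8, J, Pow(Add(J, Mul(Pow(J, 2), Add(4, J))), -1)))
Add(912, Mul(-1, Function('N')(31))) = Add(912, Mul(-1, Mul(-8, Pow(Add(1, Mul(31, Add(4, 31))), -1)))) = Add(912, Mul(-1, Mul(-8, Pow(Add(1, Mul(31, 35)), -1)))) = Add(912, Mul(-1, Mul(-8, Pow(Add(1, 1085), -1)))) = Add(912, Mul(-1, Mul(-8, Pow(1086, -1)))) = Add(912, Mul(-1, Mul(-8, Rational(1, 1086)))) = Add(912, Mul(-1, Rational(-4, 543))) = Add(912, Rational(4, 543)) = Rational(495220, 543)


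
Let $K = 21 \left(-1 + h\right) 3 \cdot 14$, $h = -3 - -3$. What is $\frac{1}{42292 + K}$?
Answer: $\frac{1}{41410} \approx 2.4149 \cdot 10^{-5}$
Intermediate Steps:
$h = 0$ ($h = -3 + 3 = 0$)
$K = -882$ ($K = 21 \left(-1 + 0\right) 3 \cdot 14 = 21 \left(\left(-1\right) 3\right) 14 = 21 \left(-3\right) 14 = \left(-63\right) 14 = -882$)
$\frac{1}{42292 + K} = \frac{1}{42292 - 882} = \frac{1}{41410}$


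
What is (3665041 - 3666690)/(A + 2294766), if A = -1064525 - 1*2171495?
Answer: 1649/941254 ≈ 0.0017519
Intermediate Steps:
A = -3236020 (A = -1064525 - 2171495 = -3236020)
(3665041 - 3666690)/(A + 2294766) = (3665041 - 3666690)/(-3236020 + 2294766) = -1649/(-941254) = -1649*(-1/941254) = 1649/941254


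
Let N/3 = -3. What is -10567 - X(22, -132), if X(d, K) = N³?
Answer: -9838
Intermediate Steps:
N = -9 (N = 3*(-3) = -9)
X(d, K) = -729 (X(d, K) = (-9)³ = -729)
-10567 - X(22, -132) = -10567 - 1*(-729) = -10567 + 729 = -9838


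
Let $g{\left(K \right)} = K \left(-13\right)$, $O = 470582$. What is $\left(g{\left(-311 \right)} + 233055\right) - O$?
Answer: $-233484$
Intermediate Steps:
$g{\left(K \right)} = - 13 K$
$\left(g{\left(-311 \right)} + 233055\right) - O = \left(\left(-13\right) \left(-311\right) + 233055\right) - 470582 = \left(4043 + 233055\right) - 470582 = 237098 - 470582 = -233484$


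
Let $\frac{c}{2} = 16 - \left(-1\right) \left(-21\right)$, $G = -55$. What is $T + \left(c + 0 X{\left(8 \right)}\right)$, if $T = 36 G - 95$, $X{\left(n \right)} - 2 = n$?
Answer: $-2085$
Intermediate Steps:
$X{\left(n \right)} = 2 + n$
$T = -2075$ ($T = 36 \left(-55\right) - 95 = -1980 - 95 = -2075$)
$c = -10$ ($c = 2 \left(16 - \left(-1\right) \left(-21\right)\right) = 2 \left(16 - 21\right) = 2 \left(-5\right) = -10$)
$T + \left(c + 0 X{\left(8 \right)}\right) = -2075 - \left(10 + 0 \left(2 + 8\right)\right) = -2075 + \left(-10 + 0 \cdot 10\right) = -2075 + \left(-10 + 0\right) = -2075 - 10 = -2085$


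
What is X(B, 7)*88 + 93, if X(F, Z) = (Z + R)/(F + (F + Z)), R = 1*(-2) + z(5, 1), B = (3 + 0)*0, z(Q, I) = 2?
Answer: 181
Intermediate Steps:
B = 0 (B = 3*0 = 0)
R = 0 (R = 1*(-2) + 2 = -2 + 2 = 0)
X(F, Z) = Z/(Z + 2*F) (X(F, Z) = (Z + 0)/(F + (F + Z)) = Z/(Z + 2*F))
X(B, 7)*88 + 93 = (7/(7 + 2*0))*88 + 93 = (7/(7 + 0))*88 + 93 = (7/7)*88 + 93 = (7*(1/7))*88 + 93 = 1*88 + 93 = 88 + 93 = 181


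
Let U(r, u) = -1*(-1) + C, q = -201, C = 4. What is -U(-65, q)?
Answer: -5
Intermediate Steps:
U(r, u) = 5 (U(r, u) = -1*(-1) + 4 = 1 + 4 = 5)
-U(-65, q) = -1*5 = -5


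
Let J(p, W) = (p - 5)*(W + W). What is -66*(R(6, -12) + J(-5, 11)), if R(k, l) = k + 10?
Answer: 13464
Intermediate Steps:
J(p, W) = 2*W*(-5 + p) (J(p, W) = (-5 + p)*(2*W) = 2*W*(-5 + p))
R(k, l) = 10 + k
-66*(R(6, -12) + J(-5, 11)) = -66*((10 + 6) + 2*11*(-5 - 5)) = -66*(16 + 2*11*(-10)) = -66*(16 - 220) = -66*(-204) = 13464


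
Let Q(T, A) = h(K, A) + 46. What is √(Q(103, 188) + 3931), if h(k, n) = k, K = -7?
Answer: √3970 ≈ 63.008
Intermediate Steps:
Q(T, A) = 39 (Q(T, A) = -7 + 46 = 39)
√(Q(103, 188) + 3931) = √(39 + 3931) = √3970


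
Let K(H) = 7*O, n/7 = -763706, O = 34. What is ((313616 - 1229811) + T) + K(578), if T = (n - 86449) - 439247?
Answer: -6787595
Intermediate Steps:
n = -5345942 (n = 7*(-763706) = -5345942)
K(H) = 238 (K(H) = 7*34 = 238)
T = -5871638 (T = (-5345942 - 86449) - 439247 = -5432391 - 439247 = -5871638)
((313616 - 1229811) + T) + K(578) = ((313616 - 1229811) - 5871638) + 238 = (-916195 - 5871638) + 238 = -6787833 + 238 = -6787595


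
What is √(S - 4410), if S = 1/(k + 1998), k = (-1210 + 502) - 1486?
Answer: I*√864361/14 ≈ 66.408*I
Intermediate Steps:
k = -2194 (k = -708 - 1486 = -2194)
S = -1/196 (S = 1/(-2194 + 1998) = 1/(-196) = -1/196 ≈ -0.0051020)
√(S - 4410) = √(-1/196 - 4410) = √(-864361/196) = I*√864361/14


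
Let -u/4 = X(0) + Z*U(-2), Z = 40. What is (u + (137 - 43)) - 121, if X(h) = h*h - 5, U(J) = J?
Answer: 313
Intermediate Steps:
X(h) = -5 + h² (X(h) = h² - 5 = -5 + h²)
u = 340 (u = -4*((-5 + 0²) + 40*(-2)) = -4*((-5 + 0) - 80) = -4*(-5 - 80) = -4*(-85) = 340)
(u + (137 - 43)) - 121 = (340 + (137 - 43)) - 121 = (340 + 94) - 121 = 434 - 121 = 313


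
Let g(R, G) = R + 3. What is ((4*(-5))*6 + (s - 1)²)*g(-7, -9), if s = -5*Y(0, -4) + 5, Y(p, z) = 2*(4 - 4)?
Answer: 416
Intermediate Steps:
Y(p, z) = 0 (Y(p, z) = 2*0 = 0)
s = 5 (s = -5*0 + 5 = 0 + 5 = 5)
g(R, G) = 3 + R
((4*(-5))*6 + (s - 1)²)*g(-7, -9) = ((4*(-5))*6 + (5 - 1)²)*(3 - 7) = (-20*6 + 4²)*(-4) = (-120 + 16)*(-4) = -104*(-4) = 416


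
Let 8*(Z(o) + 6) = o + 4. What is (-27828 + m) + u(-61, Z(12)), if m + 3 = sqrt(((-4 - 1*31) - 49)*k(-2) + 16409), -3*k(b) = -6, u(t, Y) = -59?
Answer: -27890 + sqrt(16241) ≈ -27763.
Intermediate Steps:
Z(o) = -11/2 + o/8 (Z(o) = -6 + (o + 4)/8 = -6 + (4 + o)/8 = -6 + (1/2 + o/8) = -11/2 + o/8)
k(b) = 2 (k(b) = -1/3*(-6) = 2)
m = -3 + sqrt(16241) (m = -3 + sqrt(((-4 - 1*31) - 49)*2 + 16409) = -3 + sqrt(((-4 - 31) - 49)*2 + 16409) = -3 + sqrt((-35 - 49)*2 + 16409) = -3 + sqrt(-84*2 + 16409) = -3 + sqrt(-168 + 16409) = -3 + sqrt(16241) ≈ 124.44)
(-27828 + m) + u(-61, Z(12)) = (-27828 + (-3 + sqrt(16241))) - 59 = (-27831 + sqrt(16241)) - 59 = -27890 + sqrt(16241)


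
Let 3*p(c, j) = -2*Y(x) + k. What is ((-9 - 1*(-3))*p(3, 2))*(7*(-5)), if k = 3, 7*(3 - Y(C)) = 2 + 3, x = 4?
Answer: -110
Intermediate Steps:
Y(C) = 16/7 (Y(C) = 3 - (2 + 3)/7 = 3 - ⅐*5 = 3 - 5/7 = 16/7)
p(c, j) = -11/21 (p(c, j) = (-2*16/7 + 3)/3 = (-32/7 + 3)/3 = (⅓)*(-11/7) = -11/21)
((-9 - 1*(-3))*p(3, 2))*(7*(-5)) = ((-9 - 1*(-3))*(-11/21))*(7*(-5)) = ((-9 + 3)*(-11/21))*(-35) = -6*(-11/21)*(-35) = (22/7)*(-35) = -110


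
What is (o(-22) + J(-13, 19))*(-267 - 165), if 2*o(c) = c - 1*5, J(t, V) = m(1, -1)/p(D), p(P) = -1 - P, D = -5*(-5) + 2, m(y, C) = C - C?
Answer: 5832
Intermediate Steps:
m(y, C) = 0
D = 27 (D = 25 + 2 = 27)
J(t, V) = 0 (J(t, V) = 0/(-1 - 1*27) = 0/(-1 - 27) = 0/(-28) = 0*(-1/28) = 0)
o(c) = -5/2 + c/2 (o(c) = (c - 1*5)/2 = (c - 5)/2 = (-5 + c)/2 = -5/2 + c/2)
(o(-22) + J(-13, 19))*(-267 - 165) = ((-5/2 + (½)*(-22)) + 0)*(-267 - 165) = ((-5/2 - 11) + 0)*(-432) = (-27/2 + 0)*(-432) = -27/2*(-432) = 5832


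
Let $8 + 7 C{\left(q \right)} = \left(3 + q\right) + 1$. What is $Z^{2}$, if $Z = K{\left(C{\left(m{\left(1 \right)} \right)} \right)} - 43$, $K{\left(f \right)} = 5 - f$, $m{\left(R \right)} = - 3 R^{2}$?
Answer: $1369$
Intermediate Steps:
$C{\left(q \right)} = - \frac{4}{7} + \frac{q}{7}$ ($C{\left(q \right)} = - \frac{8}{7} + \frac{\left(3 + q\right) + 1}{7} = - \frac{8}{7} + \frac{4 + q}{7} = - \frac{8}{7} + \left(\frac{4}{7} + \frac{q}{7}\right) = - \frac{4}{7} + \frac{q}{7}$)
$Z = -37$ ($Z = \left(5 - \left(- \frac{4}{7} + \frac{\left(-3\right) 1^{2}}{7}\right)\right) - 43 = \left(5 - \left(- \frac{4}{7} + \frac{\left(-3\right) 1}{7}\right)\right) - 43 = \left(5 - \left(- \frac{4}{7} + \frac{1}{7} \left(-3\right)\right)\right) - 43 = \left(5 - \left(- \frac{4}{7} - \frac{3}{7}\right)\right) - 43 = \left(5 - -1\right) - 43 = \left(5 + 1\right) - 43 = 6 - 43 = -37$)
$Z^{2} = \left(-37\right)^{2} = 1369$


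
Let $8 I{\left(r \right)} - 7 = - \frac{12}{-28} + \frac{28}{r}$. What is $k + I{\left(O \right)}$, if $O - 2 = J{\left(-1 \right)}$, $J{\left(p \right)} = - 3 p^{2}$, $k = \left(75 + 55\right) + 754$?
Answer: $\frac{6170}{7} \approx 881.43$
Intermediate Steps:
$k = 884$ ($k = 130 + 754 = 884$)
$O = -1$ ($O = 2 - 3 \left(-1\right)^{2} = 2 - 3 = -1$)
$I{\left(r \right)} = \frac{13}{14} + \frac{7}{2 r}$ ($I{\left(r \right)} = \frac{7}{8} + \frac{- \frac{12}{-28} + \frac{28}{r}}{8} = \frac{7}{8} + \frac{\left(-12\right) \left(- \frac{1}{28}\right) + \frac{28}{r}}{8} = \frac{7}{8} + \frac{\frac{3}{7} + \frac{28}{r}}{8} = \frac{7}{8} + \left(\frac{3}{56} + \frac{7}{2 r}\right) = \frac{13}{14} + \frac{7}{2 r}$)
$k + I{\left(O \right)} = 884 + \frac{49 + 13 \left(-1\right)}{14 \left(-1\right)} = 884 + \frac{1}{14} \left(-1\right) \left(49 - 13\right) = 884 + \frac{1}{14} \left(-1\right) 36 = 884 - \frac{18}{7} = \frac{6170}{7}$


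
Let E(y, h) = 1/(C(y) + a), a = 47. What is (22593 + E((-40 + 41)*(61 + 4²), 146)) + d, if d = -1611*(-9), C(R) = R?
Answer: 4599409/124 ≈ 37092.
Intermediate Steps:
E(y, h) = 1/(47 + y) (E(y, h) = 1/(y + 47) = 1/(47 + y))
d = 14499
(22593 + E((-40 + 41)*(61 + 4²), 146)) + d = (22593 + 1/(47 + (-40 + 41)*(61 + 4²))) + 14499 = (22593 + 1/(47 + 1*(61 + 16))) + 14499 = (22593 + 1/(47 + 1*77)) + 14499 = (22593 + 1/(47 + 77)) + 14499 = (22593 + 1/124) + 14499 = 2801533/124 + 14499 = 4599409/124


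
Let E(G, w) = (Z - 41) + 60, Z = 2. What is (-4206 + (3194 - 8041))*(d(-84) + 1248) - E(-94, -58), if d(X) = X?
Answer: -10537713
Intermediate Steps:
E(G, w) = 21 (E(G, w) = (2 - 41) + 60 = -39 + 60 = 21)
(-4206 + (3194 - 8041))*(d(-84) + 1248) - E(-94, -58) = (-4206 + (3194 - 8041))*(-84 + 1248) - 1*21 = (-4206 - 4847)*1164 - 21 = -9053*1164 - 21 = -10537692 - 21 = -10537713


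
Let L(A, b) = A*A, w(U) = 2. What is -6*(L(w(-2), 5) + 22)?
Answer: -156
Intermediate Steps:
L(A, b) = A²
-6*(L(w(-2), 5) + 22) = -6*(2² + 22) = -6*(4 + 22) = -6*26 = -156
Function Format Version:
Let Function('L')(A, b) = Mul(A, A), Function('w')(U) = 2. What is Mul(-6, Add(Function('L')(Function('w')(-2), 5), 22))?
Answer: -156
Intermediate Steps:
Function('L')(A, b) = Pow(A, 2)
Mul(-6, Add(Function('L')(Function('w')(-2), 5), 22)) = Mul(-6, Add(Pow(2, 2), 22)) = Mul(-6, Add(4, 22)) = Mul(-6, 26) = -156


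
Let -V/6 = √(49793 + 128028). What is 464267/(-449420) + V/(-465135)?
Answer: -464267/449420 + 14*√3629/155045 ≈ -1.0276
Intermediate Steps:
V = -42*√3629 (V = -6*√(49793 + 128028) = -42*√3629 ≈ -2530.1)
464267/(-449420) + V/(-465135) = 464267/(-449420) - 42*√3629/(-465135) = 464267*(-1/449420) - 42*√3629*(-1/465135) = -464267/449420 + 14*√3629/155045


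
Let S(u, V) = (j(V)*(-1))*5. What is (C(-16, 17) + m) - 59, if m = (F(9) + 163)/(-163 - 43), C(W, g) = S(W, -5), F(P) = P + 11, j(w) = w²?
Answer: -38087/206 ≈ -184.89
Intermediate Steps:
S(u, V) = -5*V² (S(u, V) = (V²*(-1))*5 = -V²*5 = -5*V²)
F(P) = 11 + P
C(W, g) = -125 (C(W, g) = -5*(-5)² = -5*25 = -125)
m = -183/206 (m = ((11 + 9) + 163)/(-163 - 43) = (20 + 163)/(-206) = 183*(-1/206) = -183/206 ≈ -0.88835)
(C(-16, 17) + m) - 59 = (-125 - 183/206) - 59 = -25933/206 - 59 = -38087/206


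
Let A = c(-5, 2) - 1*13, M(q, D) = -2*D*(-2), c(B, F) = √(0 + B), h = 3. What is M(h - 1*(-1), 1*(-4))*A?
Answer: 208 - 16*I*√5 ≈ 208.0 - 35.777*I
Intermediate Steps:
c(B, F) = √B
M(q, D) = 4*D
A = -13 + I*√5 (A = √(-5) - 1*13 = I*√5 - 13 = -13 + I*√5 ≈ -13.0 + 2.2361*I)
M(h - 1*(-1), 1*(-4))*A = (4*(1*(-4)))*(-13 + I*√5) = (4*(-4))*(-13 + I*√5) = -16*(-13 + I*√5) = 208 - 16*I*√5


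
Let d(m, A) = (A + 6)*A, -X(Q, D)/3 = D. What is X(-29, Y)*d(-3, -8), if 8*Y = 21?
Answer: -126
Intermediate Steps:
Y = 21/8 (Y = (1/8)*21 = 21/8 ≈ 2.6250)
X(Q, D) = -3*D
d(m, A) = A*(6 + A) (d(m, A) = (6 + A)*A = A*(6 + A))
X(-29, Y)*d(-3, -8) = (-3*21/8)*(-8*(6 - 8)) = -(-63)*(-2) = -63/8*16 = -126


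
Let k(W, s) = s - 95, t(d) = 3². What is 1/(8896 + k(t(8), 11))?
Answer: 1/8812 ≈ 0.00011348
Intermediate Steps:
t(d) = 9
k(W, s) = -95 + s
1/(8896 + k(t(8), 11)) = 1/(8896 + (-95 + 11)) = 1/(8896 - 84) = 1/8812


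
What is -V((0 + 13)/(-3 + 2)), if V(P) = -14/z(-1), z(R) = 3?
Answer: 14/3 ≈ 4.6667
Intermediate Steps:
V(P) = -14/3
-V((0 + 13)/(-3 + 2)) = -1*(-14/3) = 14/3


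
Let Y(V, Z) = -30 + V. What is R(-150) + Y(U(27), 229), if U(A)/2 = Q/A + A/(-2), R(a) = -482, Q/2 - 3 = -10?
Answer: -14581/27 ≈ -540.04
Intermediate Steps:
Q = -14 (Q = 6 + 2*(-10) = 6 - 20 = -14)
U(A) = -A - 28/A (U(A) = 2*(-14/A + A/(-2)) = 2*(-14/A + A*(-½)) = 2*(-14/A - A/2) = -A - 28/A)
R(-150) + Y(U(27), 229) = -482 + (-30 + (-1*27 - 28/27)) = -482 + (-30 + (-27 - 28*1/27)) = -482 + (-30 + (-27 - 28/27)) = -482 + (-30 - 757/27) = -482 - 1567/27 = -14581/27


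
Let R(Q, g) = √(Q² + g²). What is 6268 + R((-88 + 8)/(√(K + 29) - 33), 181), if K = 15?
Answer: 6268 + √(32761 + 6400/(33 - 2*√11)²) ≈ 6449.0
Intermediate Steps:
6268 + R((-88 + 8)/(√(K + 29) - 33), 181) = 6268 + √(((-88 + 8)/(√(15 + 29) - 33))² + 181²) = 6268 + √((-80/(√44 - 33))² + 32761) = 6268 + √((-80/(2*√11 - 33))² + 32761) = 6268 + √((-80/(-33 + 2*√11))² + 32761) = 6268 + √(6400/(-33 + 2*√11)² + 32761) = 6268 + √(32761 + 6400/(-33 + 2*√11)²)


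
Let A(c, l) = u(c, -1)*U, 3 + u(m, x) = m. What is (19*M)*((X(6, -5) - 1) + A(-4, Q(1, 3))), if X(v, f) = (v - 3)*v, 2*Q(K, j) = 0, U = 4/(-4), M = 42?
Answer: 19152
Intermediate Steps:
u(m, x) = -3 + m
U = -1 (U = 4*(-¼) = -1)
Q(K, j) = 0 (Q(K, j) = (½)*0 = 0)
X(v, f) = v*(-3 + v) (X(v, f) = (-3 + v)*v = v*(-3 + v))
A(c, l) = 3 - c (A(c, l) = (-3 + c)*(-1) = 3 - c)
(19*M)*((X(6, -5) - 1) + A(-4, Q(1, 3))) = (19*42)*((6*(-3 + 6) - 1) + (3 - 1*(-4))) = 798*((6*3 - 1) + (3 + 4)) = 798*((18 - 1) + 7) = 798*(17 + 7) = 798*24 = 19152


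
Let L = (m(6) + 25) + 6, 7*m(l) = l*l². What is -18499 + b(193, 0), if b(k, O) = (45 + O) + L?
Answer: -128745/7 ≈ -18392.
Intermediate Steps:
m(l) = l³/7 (m(l) = (l*l²)/7 = l³/7)
L = 433/7 (L = ((⅐)*6³ + 25) + 6 = ((⅐)*216 + 25) + 6 = (216/7 + 25) + 6 = 391/7 + 6 = 433/7 ≈ 61.857)
b(k, O) = 748/7 + O (b(k, O) = (45 + O) + 433/7 = 748/7 + O)
-18499 + b(193, 0) = -18499 + (748/7 + 0) = -18499 + 748/7 = -128745/7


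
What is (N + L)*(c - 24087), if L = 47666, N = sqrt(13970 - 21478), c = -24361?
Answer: -2309322368 - 96896*I*sqrt(1877) ≈ -2.3093e+9 - 4.198e+6*I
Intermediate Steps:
N = 2*I*sqrt(1877) (N = sqrt(-7508) = 2*I*sqrt(1877) ≈ 86.649*I)
(N + L)*(c - 24087) = (2*I*sqrt(1877) + 47666)*(-24361 - 24087) = (47666 + 2*I*sqrt(1877))*(-48448) = -2309322368 - 96896*I*sqrt(1877)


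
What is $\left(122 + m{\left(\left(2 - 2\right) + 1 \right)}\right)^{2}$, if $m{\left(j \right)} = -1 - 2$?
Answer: $14161$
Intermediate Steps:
$m{\left(j \right)} = -3$ ($m{\left(j \right)} = -1 - 2 = -3$)
$\left(122 + m{\left(\left(2 - 2\right) + 1 \right)}\right)^{2} = \left(122 - 3\right)^{2} = 119^{2} = 14161$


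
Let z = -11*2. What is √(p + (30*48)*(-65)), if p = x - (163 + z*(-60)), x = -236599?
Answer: I*√331682 ≈ 575.92*I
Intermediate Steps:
z = -22
p = -238082 (p = -236599 - (163 - 22*(-60)) = -236599 - (163 + 1320) = -236599 - 1*1483 = -236599 - 1483 = -238082)
√(p + (30*48)*(-65)) = √(-238082 + (30*48)*(-65)) = √(-238082 + 1440*(-65)) = √(-238082 - 93600) = √(-331682) = I*√331682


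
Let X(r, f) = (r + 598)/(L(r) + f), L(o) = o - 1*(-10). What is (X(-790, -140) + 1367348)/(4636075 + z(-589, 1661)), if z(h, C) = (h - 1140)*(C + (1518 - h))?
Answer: -157245044/216061655 ≈ -0.72778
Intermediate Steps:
z(h, C) = (-1140 + h)*(1518 + C - h)
L(o) = 10 + o (L(o) = o + 10 = 10 + o)
X(r, f) = (598 + r)/(10 + f + r) (X(r, f) = (r + 598)/((10 + r) + f) = (598 + r)/(10 + f + r))
(X(-790, -140) + 1367348)/(4636075 + z(-589, 1661)) = ((598 - 790)/(10 - 140 - 790) + 1367348)/(4636075 + (-1730520 - 1*(-589)² - 1140*1661 + 2658*(-589) + 1661*(-589))) = (-192/(-920) + 1367348)/(4636075 + (-1730520 - 1*346921 - 1893540 - 1565562 - 978329)) = (-1/920*(-192) + 1367348)/(4636075 + (-1730520 - 346921 - 1893540 - 1565562 - 978329)) = (24/115 + 1367348)/(4636075 - 6514872) = (157245044/115)/(-1878797) = (157245044/115)*(-1/1878797) = -157245044/216061655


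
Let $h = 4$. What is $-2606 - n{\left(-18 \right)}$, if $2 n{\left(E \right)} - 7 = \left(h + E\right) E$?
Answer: $- \frac{5471}{2} \approx -2735.5$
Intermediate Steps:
$n{\left(E \right)} = \frac{7}{2} + \frac{E \left(4 + E\right)}{2}$ ($n{\left(E \right)} = \frac{7}{2} + \frac{\left(4 + E\right) E}{2} = \frac{7}{2} + \frac{E \left(4 + E\right)}{2}$)
$-2606 - n{\left(-18 \right)} = -2606 - \left(\frac{7}{2} + \frac{\left(-18\right)^{2}}{2} + 2 \left(-18\right)\right) = -2606 - \left(\frac{7}{2} + \frac{1}{2} \cdot 324 - 36\right) = -2606 - \left(\frac{7}{2} + 162 - 36\right) = -2606 - \frac{259}{2} = - \frac{5471}{2}$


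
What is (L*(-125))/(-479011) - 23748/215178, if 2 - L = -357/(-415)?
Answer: -156937739679/1425838033919 ≈ -0.11007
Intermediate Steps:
L = 473/415 (L = 2 - (-357)/(-415) = 2 - (-357)*(-1)/415 = 2 - 1*357/415 = 2 - 357/415 = 473/415 ≈ 1.1398)
(L*(-125))/(-479011) - 23748/215178 = ((473/415)*(-125))/(-479011) - 23748/215178 = -11825/83*(-1/479011) - 23748*1/215178 = 11825/39757913 - 3958/35863 = -156937739679/1425838033919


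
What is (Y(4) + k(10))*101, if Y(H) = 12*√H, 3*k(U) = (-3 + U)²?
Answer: 12221/3 ≈ 4073.7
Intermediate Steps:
k(U) = (-3 + U)²/3
(Y(4) + k(10))*101 = (12*√4 + (-3 + 10)²/3)*101 = (12*2 + (⅓)*7²)*101 = (24 + (⅓)*49)*101 = (24 + 49/3)*101 = (121/3)*101 = 12221/3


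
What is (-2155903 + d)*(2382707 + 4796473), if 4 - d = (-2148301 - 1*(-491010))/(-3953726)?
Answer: -30597074984613694350/1976863 ≈ -1.5478e+13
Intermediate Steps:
d = 14157613/3953726 (d = 4 - (-2148301 - 1*(-491010))/(-3953726) = 4 - (-2148301 + 491010)*(-1)/3953726 = 4 - (-1657291)*(-1)/3953726 = 4 - 1*1657291/3953726 = 4 - 1657291/3953726 = 14157613/3953726 ≈ 3.5808)
(-2155903 + d)*(2382707 + 4796473) = (-2155903 + 14157613/3953726)*(2382707 + 4796473) = -8523835586965/3953726*7179180 = -30597074984613694350/1976863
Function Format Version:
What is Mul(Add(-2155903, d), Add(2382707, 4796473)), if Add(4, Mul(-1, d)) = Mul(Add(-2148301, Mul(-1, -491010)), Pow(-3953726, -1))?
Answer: Rational(-30597074984613694350, 1976863) ≈ -1.5478e+13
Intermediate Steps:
d = Rational(14157613, 3953726) (d = Add(4, Mul(-1, Mul(Add(-2148301, Mul(-1, -491010)), Pow(-3953726, -1)))) = Add(4, Mul(-1, Mul(Add(-2148301, 491010), Rational(-1, 3953726)))) = Add(4, Mul(-1, Mul(-1657291, Rational(-1, 3953726)))) = Add(4, Mul(-1, Rational(1657291, 3953726))) = Add(4, Rational(-1657291, 3953726)) = Rational(14157613, 3953726) ≈ 3.5808)
Mul(Add(-2155903, d), Add(2382707, 4796473)) = Mul(Add(-2155903, Rational(14157613, 3953726)), Add(2382707, 4796473)) = Mul(Rational(-8523835586965, 3953726), 7179180) = Rational(-30597074984613694350, 1976863)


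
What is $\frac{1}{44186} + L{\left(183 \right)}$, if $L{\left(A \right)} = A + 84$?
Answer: $\frac{11797663}{44186} \approx 267.0$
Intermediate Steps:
$L{\left(A \right)} = 84 + A$
$\frac{1}{44186} + L{\left(183 \right)} = \frac{1}{44186} + \left(84 + 183\right) = \frac{1}{44186} + 267 = \frac{11797663}{44186}$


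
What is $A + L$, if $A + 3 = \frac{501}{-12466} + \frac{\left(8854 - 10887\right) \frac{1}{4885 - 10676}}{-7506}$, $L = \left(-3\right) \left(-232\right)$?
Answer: $\frac{93872260197781}{135465672159} \approx 692.96$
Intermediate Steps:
$L = 696$
$A = - \frac{411847624883}{135465672159}$ ($A = -3 + \left(\frac{501}{-12466} + \frac{\left(8854 - 10887\right) \frac{1}{4885 - 10676}}{-7506}\right) = -3 + \left(501 \left(- \frac{1}{12466}\right) + - \frac{2033}{-5791} \left(- \frac{1}{7506}\right)\right) = -3 - \left(\frac{501}{12466} - \left(-2033\right) \left(- \frac{1}{5791}\right) \left(- \frac{1}{7506}\right)\right) = -3 + \left(- \frac{501}{12466} + \frac{2033}{5791} \left(- \frac{1}{7506}\right)\right) = -3 - \frac{5450608406}{135465672159} = - \frac{411847624883}{135465672159} \approx -3.0402$)
$A + L = - \frac{411847624883}{135465672159} + 696 = \frac{93872260197781}{135465672159}$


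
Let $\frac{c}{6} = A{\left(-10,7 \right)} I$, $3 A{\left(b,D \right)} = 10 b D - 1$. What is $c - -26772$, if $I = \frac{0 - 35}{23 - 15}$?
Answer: $\frac{131623}{4} \approx 32906.0$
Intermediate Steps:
$A{\left(b,D \right)} = - \frac{1}{3} + \frac{10 D b}{3}$ ($A{\left(b,D \right)} = \frac{10 b D - 1}{3} = \frac{10 D b - 1}{3} = \frac{-1 + 10 D b}{3} = - \frac{1}{3} + \frac{10 D b}{3}$)
$I = - \frac{35}{8} \approx -4.375$
$c = \frac{24535}{4}$ ($c = 6 \left(- \frac{1}{3} + \frac{10}{3} \cdot 7 \left(-10\right)\right) \left(- \frac{35}{8}\right) = 6 \left(- \frac{1}{3} - \frac{700}{3}\right) \left(- \frac{35}{8}\right) = 6 \left(\left(- \frac{701}{3}\right) \left(- \frac{35}{8}\right)\right) = 6 \cdot \frac{24535}{24} = \frac{24535}{4} \approx 6133.8$)
$c - -26772 = \frac{24535}{4} - -26772 = \frac{24535}{4} + 26772 = \frac{131623}{4}$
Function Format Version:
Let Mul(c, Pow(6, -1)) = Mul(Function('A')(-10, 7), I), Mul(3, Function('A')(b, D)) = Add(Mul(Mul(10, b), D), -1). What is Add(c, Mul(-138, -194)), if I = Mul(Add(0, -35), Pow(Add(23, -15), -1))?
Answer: Rational(131623, 4) ≈ 32906.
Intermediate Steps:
Function('A')(b, D) = Add(Rational(-1, 3), Mul(Rational(10, 3), D, b)) (Function('A')(b, D) = Mul(Rational(1, 3), Add(Mul(Mul(10, b), D), -1)) = Mul(Rational(1, 3), Add(Mul(10, D, b), -1)) = Mul(Rational(1, 3), Add(-1, Mul(10, D, b))) = Add(Rational(-1, 3), Mul(Rational(10, 3), D, b)))
I = Rational(-35, 8) (I = Mul(-35, Pow(8, -1)) = Mul(-35, Rational(1, 8)) = Rational(-35, 8) ≈ -4.3750)
c = Rational(24535, 4) (c = Mul(6, Mul(Add(Rational(-1, 3), Mul(Rational(10, 3), 7, -10)), Rational(-35, 8))) = Mul(6, Mul(Add(Rational(-1, 3), Rational(-700, 3)), Rational(-35, 8))) = Mul(6, Mul(Rational(-701, 3), Rational(-35, 8))) = Mul(6, Rational(24535, 24)) = Rational(24535, 4) ≈ 6133.8)
Add(c, Mul(-138, -194)) = Add(Rational(24535, 4), Mul(-138, -194)) = Add(Rational(24535, 4), 26772) = Rational(131623, 4)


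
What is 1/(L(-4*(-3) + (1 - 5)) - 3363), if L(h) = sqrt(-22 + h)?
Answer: -3363/11309783 - I*sqrt(14)/11309783 ≈ -0.00029735 - 3.3083e-7*I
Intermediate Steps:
1/(L(-4*(-3) + (1 - 5)) - 3363) = 1/(sqrt(-22 + (-4*(-3) + (1 - 5))) - 3363) = 1/(sqrt(-22 + (12 - 4)) - 3363) = 1/(sqrt(-22 + 8) - 3363) = 1/(sqrt(-14) - 3363) = 1/(I*sqrt(14) - 3363) = 1/(-3363 + I*sqrt(14))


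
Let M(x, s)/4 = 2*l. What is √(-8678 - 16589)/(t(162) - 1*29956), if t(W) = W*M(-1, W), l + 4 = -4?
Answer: -I*√25267/40324 ≈ -0.003942*I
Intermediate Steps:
l = -8 (l = -4 - 4 = -8)
M(x, s) = -64 (M(x, s) = 4*(2*(-8)) = 4*(-16) = -64)
t(W) = -64*W (t(W) = W*(-64) = -64*W)
√(-8678 - 16589)/(t(162) - 1*29956) = √(-8678 - 16589)/(-64*162 - 1*29956) = √(-25267)/(-10368 - 29956) = (I*√25267)/(-40324) = (I*√25267)*(-1/40324) = -I*√25267/40324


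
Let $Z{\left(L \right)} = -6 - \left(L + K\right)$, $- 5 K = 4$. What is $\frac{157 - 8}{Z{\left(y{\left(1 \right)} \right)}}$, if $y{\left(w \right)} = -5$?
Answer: $-745$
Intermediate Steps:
$K = - \frac{4}{5}$ ($K = \left(- \frac{1}{5}\right) 4 = - \frac{4}{5} \approx -0.8$)
$Z{\left(L \right)} = - \frac{26}{5} - L$ ($Z{\left(L \right)} = -6 - \left(L - \frac{4}{5}\right) = -6 - \left(- \frac{4}{5} + L\right) = - \frac{26}{5} - L$)
$\frac{157 - 8}{Z{\left(y{\left(1 \right)} \right)}} = \frac{157 - 8}{- \frac{26}{5} - -5} = \frac{157 - 8}{- \frac{26}{5} + 5} = \frac{149}{- \frac{1}{5}} = 149 \left(-5\right) = -745$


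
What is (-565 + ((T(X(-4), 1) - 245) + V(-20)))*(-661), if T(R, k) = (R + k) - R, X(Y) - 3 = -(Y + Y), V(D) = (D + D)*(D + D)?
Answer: -522851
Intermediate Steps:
V(D) = 4*D² (V(D) = (2*D)*(2*D) = 4*D²)
X(Y) = 3 - 2*Y (X(Y) = 3 - (Y + Y) = 3 - 2*Y)
T(R, k) = k
(-565 + ((T(X(-4), 1) - 245) + V(-20)))*(-661) = (-565 + ((1 - 245) + 4*(-20)²))*(-661) = (-565 + (-244 + 4*400))*(-661) = (-565 + (-244 + 1600))*(-661) = (-565 + 1356)*(-661) = 791*(-661) = -522851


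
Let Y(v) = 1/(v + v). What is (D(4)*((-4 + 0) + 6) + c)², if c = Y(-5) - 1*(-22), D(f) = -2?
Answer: 32041/100 ≈ 320.41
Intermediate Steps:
Y(v) = 1/(2*v)
c = 219/10 (c = (½)/(-5) - 1*(-22) = (½)*(-⅕) + 22 = -⅒ + 22 = 219/10 ≈ 21.900)
(D(4)*((-4 + 0) + 6) + c)² = (-2*((-4 + 0) + 6) + 219/10)² = (-2*(-4 + 6) + 219/10)² = (-2*2 + 219/10)² = (-4 + 219/10)² = (179/10)² = 32041/100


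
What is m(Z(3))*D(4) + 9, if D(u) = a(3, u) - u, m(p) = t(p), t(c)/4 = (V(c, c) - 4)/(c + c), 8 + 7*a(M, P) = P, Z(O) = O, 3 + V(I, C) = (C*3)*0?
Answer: 91/3 ≈ 30.333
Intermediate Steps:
V(I, C) = -3 (V(I, C) = -3 + (C*3)*0 = -3 + (3*C)*0 = -3 + 0 = -3)
a(M, P) = -8/7 + P/7
t(c) = -14/c (t(c) = 4*((-3 - 4)/(c + c)) = 4*(-7*1/(2*c)) = 4*(-7/(2*c)) = -14/c)
m(p) = -14/p
D(u) = -8/7 - 6*u/7 (D(u) = (-8/7 + u/7) - u = -8/7 - 6*u/7)
m(Z(3))*D(4) + 9 = (-14/3)*(-8/7 - 6/7*4) + 9 = (-14*⅓)*(-8/7 - 24/7) + 9 = -14/3*(-32/7) + 9 = 64/3 + 9 = 91/3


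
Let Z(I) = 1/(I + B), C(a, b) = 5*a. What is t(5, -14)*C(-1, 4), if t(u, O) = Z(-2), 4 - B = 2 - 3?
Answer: -5/3 ≈ -1.6667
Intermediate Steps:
B = 5 (B = 4 - (2 - 3) = 4 - 1*(-1) = 4 + 1 = 5)
Z(I) = 1/(5 + I) (Z(I) = 1/(I + 5) = 1/(5 + I))
t(u, O) = ⅓ (t(u, O) = 1/(5 - 2) = 1/3 = ⅓)
t(5, -14)*C(-1, 4) = (5*(-1))/3 = (⅓)*(-5) = -5/3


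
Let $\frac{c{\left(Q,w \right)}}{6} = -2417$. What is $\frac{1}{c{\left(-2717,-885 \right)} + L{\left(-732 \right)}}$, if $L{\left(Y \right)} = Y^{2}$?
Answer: $\frac{1}{521322} \approx 1.9182 \cdot 10^{-6}$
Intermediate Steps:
$c{\left(Q,w \right)} = -14502$ ($c{\left(Q,w \right)} = 6 \left(-2417\right) = -14502$)
$\frac{1}{c{\left(-2717,-885 \right)} + L{\left(-732 \right)}} = \frac{1}{-14502 + \left(-732\right)^{2}} = \frac{1}{-14502 + 535824} = \frac{1}{521322}$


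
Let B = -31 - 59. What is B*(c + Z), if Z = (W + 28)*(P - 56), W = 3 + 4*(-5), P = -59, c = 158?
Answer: 99630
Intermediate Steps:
B = -90
W = -17 (W = 3 - 20 = -17)
Z = -1265 (Z = (-17 + 28)*(-59 - 56) = 11*(-115) = -1265)
B*(c + Z) = -90*(158 - 1265) = -90*(-1107) = 99630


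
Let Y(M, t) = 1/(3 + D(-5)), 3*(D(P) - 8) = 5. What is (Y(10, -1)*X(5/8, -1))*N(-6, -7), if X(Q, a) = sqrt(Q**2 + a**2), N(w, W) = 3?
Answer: 9*sqrt(89)/304 ≈ 0.27930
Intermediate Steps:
D(P) = 29/3 (D(P) = 8 + (1/3)*5 = 8 + 5/3 = 29/3)
Y(M, t) = 3/38 (Y(M, t) = 1/(3 + 29/3) = 1/(38/3) = 3/38)
(Y(10, -1)*X(5/8, -1))*N(-6, -7) = (3*sqrt((5/8)**2 + (-1)**2)/38)*3 = (3*sqrt((5*(1/8))**2 + 1)/38)*3 = (3*sqrt((5/8)**2 + 1)/38)*3 = (3*sqrt(25/64 + 1)/38)*3 = (3*sqrt(89/64)/38)*3 = (3*(sqrt(89)/8)/38)*3 = (3*sqrt(89)/304)*3 = 9*sqrt(89)/304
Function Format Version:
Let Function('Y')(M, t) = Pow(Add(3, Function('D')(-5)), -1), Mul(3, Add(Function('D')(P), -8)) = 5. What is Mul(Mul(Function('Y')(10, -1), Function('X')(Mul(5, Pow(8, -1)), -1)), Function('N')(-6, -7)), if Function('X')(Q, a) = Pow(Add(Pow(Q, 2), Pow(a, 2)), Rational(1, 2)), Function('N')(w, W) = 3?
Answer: Mul(Rational(9, 304), Pow(89, Rational(1, 2))) ≈ 0.27930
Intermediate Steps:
Function('D')(P) = Rational(29, 3) (Function('D')(P) = Add(8, Mul(Rational(1, 3), 5)) = Add(8, Rational(5, 3)) = Rational(29, 3))
Function('Y')(M, t) = Rational(3, 38) (Function('Y')(M, t) = Pow(Add(3, Rational(29, 3)), -1) = Pow(Rational(38, 3), -1) = Rational(3, 38))
Mul(Mul(Function('Y')(10, -1), Function('X')(Mul(5, Pow(8, -1)), -1)), Function('N')(-6, -7)) = Mul(Mul(Rational(3, 38), Pow(Add(Pow(Mul(5, Pow(8, -1)), 2), Pow(-1, 2)), Rational(1, 2))), 3) = Mul(Mul(Rational(3, 38), Pow(Add(Pow(Mul(5, Rational(1, 8)), 2), 1), Rational(1, 2))), 3) = Mul(Mul(Rational(3, 38), Pow(Add(Pow(Rational(5, 8), 2), 1), Rational(1, 2))), 3) = Mul(Mul(Rational(3, 38), Pow(Add(Rational(25, 64), 1), Rational(1, 2))), 3) = Mul(Mul(Rational(3, 38), Pow(Rational(89, 64), Rational(1, 2))), 3) = Mul(Mul(Rational(3, 38), Mul(Rational(1, 8), Pow(89, Rational(1, 2)))), 3) = Mul(Mul(Rational(3, 304), Pow(89, Rational(1, 2))), 3) = Mul(Rational(9, 304), Pow(89, Rational(1, 2)))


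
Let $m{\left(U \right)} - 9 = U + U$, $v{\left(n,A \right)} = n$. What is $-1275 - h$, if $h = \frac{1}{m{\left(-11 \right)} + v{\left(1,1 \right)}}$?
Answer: $- \frac{15299}{12} \approx -1274.9$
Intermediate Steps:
$m{\left(U \right)} = 9 + 2 U$ ($m{\left(U \right)} = 9 + \left(U + U\right) = 9 + 2 U$)
$h = - \frac{1}{12}$ ($h = \frac{1}{\left(9 + 2 \left(-11\right)\right) + 1} = \frac{1}{\left(9 - 22\right) + 1} = \frac{1}{-13 + 1} = \frac{1}{-12} = - \frac{1}{12} \approx -0.083333$)
$-1275 - h = -1275 - - \frac{1}{12} = -1275 + \frac{1}{12} = - \frac{15299}{12}$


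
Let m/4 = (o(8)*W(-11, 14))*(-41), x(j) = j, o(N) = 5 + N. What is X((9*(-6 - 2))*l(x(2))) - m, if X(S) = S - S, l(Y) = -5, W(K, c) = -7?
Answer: -14924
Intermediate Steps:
m = 14924 (m = 4*(((5 + 8)*(-7))*(-41)) = 4*((13*(-7))*(-41)) = 4*(-91*(-41)) = 4*3731 = 14924)
X(S) = 0
X((9*(-6 - 2))*l(x(2))) - m = 0 - 1*14924 = 0 - 14924 = -14924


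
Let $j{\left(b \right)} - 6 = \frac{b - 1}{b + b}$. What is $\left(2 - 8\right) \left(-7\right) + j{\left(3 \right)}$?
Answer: $\frac{145}{3} \approx 48.333$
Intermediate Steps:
$j{\left(b \right)} = 6 + \frac{-1 + b}{2 b}$ ($j{\left(b \right)} = 6 + \frac{b - 1}{b + b} = 6 + \frac{-1 + b}{2 b}$)
$\left(2 - 8\right) \left(-7\right) + j{\left(3 \right)} = \left(2 - 8\right) \left(-7\right) + \frac{-1 + 13 \cdot 3}{2 \cdot 3} = \left(2 - 8\right) \left(-7\right) + \frac{1}{2} \cdot \frac{1}{3} \left(-1 + 39\right) = \left(-6\right) \left(-7\right) + \frac{1}{2} \cdot \frac{1}{3} \cdot 38 = 42 + \frac{19}{3} = \frac{145}{3}$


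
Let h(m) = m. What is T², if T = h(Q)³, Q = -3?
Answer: 729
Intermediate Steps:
T = -27 (T = (-3)³ = -27)
T² = (-27)² = 729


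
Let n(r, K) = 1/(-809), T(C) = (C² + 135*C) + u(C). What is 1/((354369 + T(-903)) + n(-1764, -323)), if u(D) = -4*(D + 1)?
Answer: 809/850648128 ≈ 9.5104e-7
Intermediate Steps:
u(D) = -4 - 4*D (u(D) = -4*(1 + D) = -4 - 4*D)
T(C) = -4 + C² + 131*C (T(C) = (C² + 135*C) + (-4 - 4*C) = -4 + C² + 131*C)
n(r, K) = -1/809
1/((354369 + T(-903)) + n(-1764, -323)) = 1/((354369 + (-4 + (-903)² + 131*(-903))) - 1/809) = 1/((354369 + (-4 + 815409 - 118293)) - 1/809) = 1/((354369 + 697112) - 1/809) = 1/(1051481 - 1/809) = 1/(850648128/809) = 809/850648128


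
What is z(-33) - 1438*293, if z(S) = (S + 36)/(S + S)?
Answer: -9269349/22 ≈ -4.2133e+5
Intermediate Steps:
z(S) = (36 + S)/(2*S) (z(S) = (36 + S)/((2*S)) = (36 + S)*(1/(2*S)) = (36 + S)/(2*S))
z(-33) - 1438*293 = (½)*(36 - 33)/(-33) - 1438*293 = (½)*(-1/33)*3 - 421334 = -1/22 - 421334 = -9269349/22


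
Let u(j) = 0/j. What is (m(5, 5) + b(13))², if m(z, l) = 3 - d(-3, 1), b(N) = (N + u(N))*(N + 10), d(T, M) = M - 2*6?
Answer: 97969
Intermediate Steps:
u(j) = 0
d(T, M) = -12 + M (d(T, M) = M - 12 = -12 + M)
b(N) = N*(10 + N) (b(N) = (N + 0)*(N + 10) = N*(10 + N))
m(z, l) = 14 (m(z, l) = 3 - (-12 + 1) = 3 - 1*(-11) = 3 + 11 = 14)
(m(5, 5) + b(13))² = (14 + 13*(10 + 13))² = (14 + 13*23)² = (14 + 299)² = 313² = 97969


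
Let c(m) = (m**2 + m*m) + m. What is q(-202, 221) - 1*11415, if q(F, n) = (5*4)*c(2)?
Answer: -11215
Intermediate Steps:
c(m) = m + 2*m**2 (c(m) = (m**2 + m**2) + m = 2*m**2 + m = m + 2*m**2)
q(F, n) = 200 (q(F, n) = (5*4)*(2*(1 + 2*2)) = 20*(2*(1 + 4)) = 20*(2*5) = 20*10 = 200)
q(-202, 221) - 1*11415 = 200 - 1*11415 = 200 - 11415 = -11215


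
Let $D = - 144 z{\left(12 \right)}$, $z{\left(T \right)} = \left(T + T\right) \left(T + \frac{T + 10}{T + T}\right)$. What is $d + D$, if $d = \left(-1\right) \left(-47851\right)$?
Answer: $3211$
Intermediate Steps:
$d = 47851$
$z{\left(T \right)} = 2 T \left(T + \frac{10 + T}{2 T}\right)$
$D = -44640$ ($D = - 144 \left(10 + 12 + 2 \cdot 12^{2}\right) = - 144 \left(10 + 12 + 2 \cdot 144\right) = - 144 \left(10 + 12 + 288\right) = \left(-144\right) 310 = -44640$)
$d + D = 47851 - 44640 = 3211$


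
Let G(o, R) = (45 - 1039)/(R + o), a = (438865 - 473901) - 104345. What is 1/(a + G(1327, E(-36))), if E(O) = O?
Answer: -1291/179941865 ≈ -7.1745e-6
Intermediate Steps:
a = -139381 (a = -35036 - 104345 = -139381)
G(o, R) = -994/(R + o)
1/(a + G(1327, E(-36))) = 1/(-139381 - 994/(-36 + 1327)) = 1/(-139381 - 994/1291) = 1/(-179941865/1291) = -1291/179941865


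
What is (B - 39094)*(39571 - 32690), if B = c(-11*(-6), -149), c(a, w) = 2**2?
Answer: -268978290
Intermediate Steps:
c(a, w) = 4
B = 4
(B - 39094)*(39571 - 32690) = (4 - 39094)*(39571 - 32690) = -39090*6881 = -268978290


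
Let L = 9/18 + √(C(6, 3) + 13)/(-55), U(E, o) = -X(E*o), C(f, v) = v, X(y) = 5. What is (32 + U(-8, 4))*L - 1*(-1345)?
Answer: 149219/110 ≈ 1356.5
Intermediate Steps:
U(E, o) = -5 (U(E, o) = -1*5 = -5)
L = 47/110 (L = 9/18 + √(3 + 13)/(-55) = 9*(1/18) + √16*(-1/55) = ½ + 4*(-1/55) = ½ - 4/55 = 47/110 ≈ 0.42727)
(32 + U(-8, 4))*L - 1*(-1345) = (32 - 5)*(47/110) - 1*(-1345) = 27*(47/110) + 1345 = 1269/110 + 1345 = 149219/110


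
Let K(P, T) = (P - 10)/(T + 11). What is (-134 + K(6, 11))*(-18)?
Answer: 26568/11 ≈ 2415.3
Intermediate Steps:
K(P, T) = (-10 + P)/(11 + T)
(-134 + K(6, 11))*(-18) = (-134 + (-10 + 6)/(11 + 11))*(-18) = (-134 - 4/22)*(-18) = (-134 + (1/22)*(-4))*(-18) = (-134 - 2/11)*(-18) = -1476/11*(-18) = 26568/11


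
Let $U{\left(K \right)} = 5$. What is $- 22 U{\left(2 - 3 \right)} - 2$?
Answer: $-112$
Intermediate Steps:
$- 22 U{\left(2 - 3 \right)} - 2 = \left(-22\right) 5 - 2 = -110 - 2 = -112$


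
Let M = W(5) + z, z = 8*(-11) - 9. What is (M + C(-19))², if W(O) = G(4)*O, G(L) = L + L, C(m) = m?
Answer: 5776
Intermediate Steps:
G(L) = 2*L
z = -97 (z = -88 - 9 = -97)
W(O) = 8*O (W(O) = (2*4)*O = 8*O)
M = -57 (M = 8*5 - 97 = 40 - 97 = -57)
(M + C(-19))² = (-57 - 19)² = (-76)² = 5776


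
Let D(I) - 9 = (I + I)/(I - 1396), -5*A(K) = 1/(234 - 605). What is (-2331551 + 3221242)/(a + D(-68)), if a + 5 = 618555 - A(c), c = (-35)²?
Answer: 302018955315/209979162287 ≈ 1.4383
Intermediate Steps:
c = 1225
A(K) = 1/1855 (A(K) = -1/(5*(234 - 605)) = -⅕/(-371) = -⅕*(-1/371) = 1/1855)
a = 1147410249/1855 (a = -5 + (618555 - 1*1/1855) = -5 + (618555 - 1/1855) = -5 + 1147419524/1855 = 1147410249/1855 ≈ 6.1855e+5)
D(I) = 9 + 2*I/(-1396 + I) (D(I) = 9 + (I + I)/(I - 1396) = 9 + (2*I)/(-1396 + I) = 9 + 2*I/(-1396 + I))
(-2331551 + 3221242)/(a + D(-68)) = (-2331551 + 3221242)/(1147410249/1855 + (-12564 + 11*(-68))/(-1396 - 68)) = 889691/(1147410249/1855 + (-12564 - 748)/(-1464)) = 889691/(1147410249/1855 - 1/1464*(-13312)) = 889691/(1147410249/1855 + 1664/183) = 889691/(209979162287/339465) = 889691*(339465/209979162287) = 302018955315/209979162287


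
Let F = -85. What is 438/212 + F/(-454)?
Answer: 27109/12031 ≈ 2.2533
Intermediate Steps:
438/212 + F/(-454) = 438/212 - 85/(-454) = 438*(1/212) - 85*(-1/454) = 219/106 + 85/454 = 27109/12031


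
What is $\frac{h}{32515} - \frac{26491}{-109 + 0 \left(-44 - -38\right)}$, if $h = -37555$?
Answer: $\frac{24493182}{101261} \approx 241.88$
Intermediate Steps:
$\frac{h}{32515} - \frac{26491}{-109 + 0 \left(-44 - -38\right)} = - \frac{37555}{32515} - \frac{26491}{-109 + 0 \left(-44 - -38\right)} = \left(-37555\right) \frac{1}{32515} - \frac{26491}{-109 + 0 \left(-44 + 38\right)} = - \frac{1073}{929} - \frac{26491}{-109 + 0 \left(-6\right)} = - \frac{1073}{929} - \frac{26491}{-109 + 0} = - \frac{1073}{929} - \frac{26491}{-109} = - \frac{1073}{929} - - \frac{26491}{109} = - \frac{1073}{929} + \frac{26491}{109} = \frac{24493182}{101261}$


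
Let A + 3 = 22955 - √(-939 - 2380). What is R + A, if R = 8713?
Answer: 31665 - I*√3319 ≈ 31665.0 - 57.611*I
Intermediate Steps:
A = 22952 - I*√3319 (A = -3 + (22955 - √(-939 - 2380)) = -3 + (22955 - √(-3319)) = -3 + (22955 - I*√3319) = 22952 - I*√3319 ≈ 22952.0 - 57.611*I)
R + A = 8713 + (22952 - I*√3319) = 31665 - I*√3319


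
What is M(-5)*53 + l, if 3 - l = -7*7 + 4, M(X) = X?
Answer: -217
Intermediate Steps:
l = 48 (l = 3 - (-7*7 + 4) = 3 - (-49 + 4) = 3 - 1*(-45) = 3 + 45 = 48)
M(-5)*53 + l = -5*53 + 48 = -265 + 48 = -217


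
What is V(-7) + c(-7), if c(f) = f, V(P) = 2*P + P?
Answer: -28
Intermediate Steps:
V(P) = 3*P
V(-7) + c(-7) = 3*(-7) - 7 = -21 - 7 = -28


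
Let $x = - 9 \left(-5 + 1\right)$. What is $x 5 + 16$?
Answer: $196$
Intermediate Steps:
$x = 36$ ($x = \left(-9\right) \left(-4\right) = 36$)
$x 5 + 16 = 36 \cdot 5 + 16 = 180 + 16 = 196$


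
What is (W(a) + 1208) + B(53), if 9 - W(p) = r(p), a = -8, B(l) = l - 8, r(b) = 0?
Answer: 1262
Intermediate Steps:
B(l) = -8 + l
W(p) = 9 (W(p) = 9 - 1*0 = 9 + 0 = 9)
(W(a) + 1208) + B(53) = (9 + 1208) + (-8 + 53) = 1217 + 45 = 1262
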